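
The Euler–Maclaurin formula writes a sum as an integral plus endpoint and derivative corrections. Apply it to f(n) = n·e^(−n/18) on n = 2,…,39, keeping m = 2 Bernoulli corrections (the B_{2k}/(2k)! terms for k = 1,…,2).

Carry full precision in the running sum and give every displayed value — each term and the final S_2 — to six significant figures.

S_2 ≈ 207.656

Integral: ∫_2^39 x·e^(−x/18) dx = 204.605.
Boundary: ½(f(2) + f(39)) = ½(1.78968 + 4.46779) = 3.12874.
Integral + boundary = 207.734.
Order-1 term: 1/12 · (-0.133652 − 0.795413) = -0.0774221.
Partial sum through k=1: 207.656.
Order-2 term: −1/720 · (0.000294647 − 0.00797868) = 1.06723e-05.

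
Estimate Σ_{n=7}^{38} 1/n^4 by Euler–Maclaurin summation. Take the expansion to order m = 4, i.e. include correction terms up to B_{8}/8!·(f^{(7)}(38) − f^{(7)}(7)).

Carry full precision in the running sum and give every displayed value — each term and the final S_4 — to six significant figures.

S_4 ≈ 0.00119386

The integral term ∫_7^38 1/x^4 dx = 0.000965743.
Boundary: ½(f(7) + f(38)) = ½(0.000416493 + 4.79585e-07) = 0.000208486.
Running total after boundary: 0.00117423.
k=1: B_{2}/(2)! × [f^{(1)}(38) − f^{(1)}(7)] = 1/12 × (-5.04826e-08 − (-0.000237996)) = 1.98288e-05.
Partial sum through k=1: 0.00119406.
k=2: B_{4}/(4)! × [f^{(3)}(38) − f^{(3)}(7)] = −1/720 × (-1.04881e-09 − (-0.000145712)) = -2.02376e-07.
Partial sum through k=2: 0.00119386.
k=3: B_{6}/(6)! × [f^{(5)}(38) − f^{(5)}(7)] = 1/30240 × (-4.06740e-11 − (-0.000166528)) = 5.50687e-09.
Partial sum through k=3: 0.00119386.
k=4: B_{8}/(8)! × [f^{(7)}(38) − f^{(7)}(7)] = −1/1209600 × (-2.53508e-12 − (-0.000305868)) = -2.52867e-10.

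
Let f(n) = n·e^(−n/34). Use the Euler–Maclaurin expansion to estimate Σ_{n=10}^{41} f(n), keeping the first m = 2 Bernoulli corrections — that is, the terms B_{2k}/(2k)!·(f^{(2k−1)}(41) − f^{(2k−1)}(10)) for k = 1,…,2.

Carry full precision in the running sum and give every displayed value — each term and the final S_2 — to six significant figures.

∫_10^41 x·e^(−x/34) dx evaluates to 351.262.
Boundary: ½(f(10) + f(41)) = ½(7.45189 + 12.2765) = 9.86421.
Integral + boundary = 361.126.
Correction k=1: B_{2}/2! · (f^{(1)}(41) − f^{(1)}(10)) = 1/12 · (-0.0616469 − 0.526016) = -0.0489719.
Running total after k=1: 361.077.
Correction k=2: B_{4}/4! · (f^{(3)}(41) − f^{(3)}(10)) = −1/720 · (0.000464713 − 0.00174428) = 1.77718e-06.

S_2 ≈ 361.077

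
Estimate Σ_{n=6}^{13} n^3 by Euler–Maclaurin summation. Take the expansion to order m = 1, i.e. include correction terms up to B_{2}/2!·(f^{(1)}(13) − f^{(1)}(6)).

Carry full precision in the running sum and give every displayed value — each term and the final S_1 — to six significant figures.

S_1 ≈ 8056.00

Integral: ∫_6^13 x^3 dx = 6816.25.
Endpoint term: (f(6) + f(13))/2 = (216.000 + 2197.00)/2 = 1206.50.
So far: 8022.75.
Order-1 term: 1/12 · (507.000 − 108.000) = 33.2500.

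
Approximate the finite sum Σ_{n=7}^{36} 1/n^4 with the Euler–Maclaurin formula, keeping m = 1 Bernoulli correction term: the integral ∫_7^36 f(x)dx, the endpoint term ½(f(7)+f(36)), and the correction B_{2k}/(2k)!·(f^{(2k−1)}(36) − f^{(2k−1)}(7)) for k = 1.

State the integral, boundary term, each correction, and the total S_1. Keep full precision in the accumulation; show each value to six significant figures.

The integral term ∫_7^36 1/x^4 dx = 0.000964673.
Boundary: ½(f(7) + f(36)) = ½(0.000416493 + 5.95374e-07) = 0.000208544.
Running total after boundary: 0.00117322.
Correction k=1: B_{2}/2! · (f^{(1)}(36) − f^{(1)}(7)) = 1/12 · (-6.61527e-08 − (-0.000237996)) = 1.98275e-05.

S_1 ≈ 0.00119304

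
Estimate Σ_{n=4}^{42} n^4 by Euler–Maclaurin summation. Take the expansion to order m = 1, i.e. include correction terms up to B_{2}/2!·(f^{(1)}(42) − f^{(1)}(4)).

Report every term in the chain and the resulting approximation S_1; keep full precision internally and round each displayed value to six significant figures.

S_1 ≈ 2.77187e+07

Integral: ∫_4^42 x^4 dx = 2.61380e+07.
Boundary: ½(f(4) + f(42)) = ½(256.000 + 3.11170e+06) = 1.55598e+06.
Integral + boundary = 2.76940e+07.
Order-1 term: 1/12 · (296352 − 256.000) = 24674.7.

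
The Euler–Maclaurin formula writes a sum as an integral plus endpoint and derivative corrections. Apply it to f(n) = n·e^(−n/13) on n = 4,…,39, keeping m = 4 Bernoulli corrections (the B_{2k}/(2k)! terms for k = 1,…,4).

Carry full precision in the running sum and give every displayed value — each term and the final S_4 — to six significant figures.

S_4 ≈ 131.201

Integral: ∫_4^39 x·e^(−x/13) dx = 128.810.
Boundary: ½(f(4) + f(39)) = ½(2.94057 + 1.94170) = 2.44113.
Running total after boundary: 131.251.
Correction k=1: B_{2}/2! · (f^{(1)}(39) − f^{(1)}(4)) = 1/12 · (-0.0995741 − 0.508944) = -0.0507099.
After k=1: 131.201.
Correction k=2: B_{4}/4! · (f^{(3)}(39) − f^{(3)}(4)) = −1/720 · (0.00000 − 0.0117114) = 1.62658e-05.
After k=2: 131.201.
Correction k=3: B_{6}/6! · (f^{(5)}(39) − f^{(5)}(4)) = 1/30240 · (3.48637e-06 − 0.000120777) = -3.87866e-09.
After k=3: 131.201.
Correction k=4: B_{8}/8! · (f^{(7)}(39) − f^{(7)}(4)) = −1/1209600 · (4.12588e-08 − 1.01926e-06) = 8.08536e-13.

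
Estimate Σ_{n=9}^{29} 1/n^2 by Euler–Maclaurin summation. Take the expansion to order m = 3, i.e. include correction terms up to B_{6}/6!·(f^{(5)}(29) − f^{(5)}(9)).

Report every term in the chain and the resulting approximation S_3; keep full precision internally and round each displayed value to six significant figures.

S_3 ≈ 0.0836170

∫_9^29 1/x^2 dx evaluates to 0.0766284.
½[f(9) + f(29)] = ½[0.0123457 + 0.00118906] = 0.00676737.
Integral + boundary = 0.0833957.
Correction k=1: B_{2}/2! · (f^{(1)}(29) − f^{(1)}(9)) = 1/12 · (-8.20042e-05 − (-0.00274348)) = 0.000221790.
Running total after k=1: 0.0836175.
Correction k=2: B_{4}/4! · (f^{(3)}(29) − f^{(3)}(9)) = −1/720 · (-1.17010e-06 − (-0.000406442)) = -5.62878e-07.
Running total after k=2: 0.0836169.
Correction k=3: B_{6}/6! · (f^{(5)}(29) − f^{(5)}(9)) = 1/30240 · (-4.17394e-08 − (-0.000150534)) = 4.97660e-09.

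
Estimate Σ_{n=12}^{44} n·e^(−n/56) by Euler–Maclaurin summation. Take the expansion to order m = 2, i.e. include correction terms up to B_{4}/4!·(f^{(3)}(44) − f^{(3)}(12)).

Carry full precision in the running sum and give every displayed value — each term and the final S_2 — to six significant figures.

S_2 ≈ 535.883

Integral: ∫_12^44 x·e^(−x/56) dx = 521.058.
Boundary: ½(f(12) + f(44)) = ½(9.68541 + 20.0549) = 14.8702.
Integral + boundary = 535.928.
k=1: B_{2}/(2)! × [f^{(1)}(44) − f^{(1)}(12)] = 1/12 × (0.0976701 − 0.634164) = -0.0447078.
After k=1: 535.883.
k=2: B_{4}/(4)! × [f^{(3)}(44) − f^{(3)}(12)] = −1/720 × (0.000321830 − 0.000716964) = 5.48798e-07.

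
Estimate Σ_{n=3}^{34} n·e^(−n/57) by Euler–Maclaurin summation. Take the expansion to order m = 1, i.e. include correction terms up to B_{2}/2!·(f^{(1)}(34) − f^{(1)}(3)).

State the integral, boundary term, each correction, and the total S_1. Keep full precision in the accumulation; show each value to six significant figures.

The integral term ∫_3^34 x·e^(−x/57) dx = 387.963.
Endpoint term: (f(3) + f(34))/2 = (2.84619 + 18.7252)/2 = 10.7857.
So far: 398.749.
Correction k=1: B_{2}/2! · (f^{(1)}(34) − f^{(1)}(3)) = 1/12 · (0.222229 − 0.898796) = -0.0563806.

S_1 ≈ 398.692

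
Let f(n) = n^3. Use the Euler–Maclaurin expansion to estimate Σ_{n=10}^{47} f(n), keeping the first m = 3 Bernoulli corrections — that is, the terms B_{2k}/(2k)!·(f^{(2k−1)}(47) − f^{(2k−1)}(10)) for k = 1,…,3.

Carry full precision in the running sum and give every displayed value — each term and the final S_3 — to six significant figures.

S_3 ≈ 1.27036e+06

Integral: ∫_10^47 x^3 dx = 1.21742e+06.
Endpoint term: (f(10) + f(47))/2 = (1000.00 + 103823)/2 = 52411.5.
Integral + boundary = 1.26983e+06.
Correction k=1: B_{2}/2! · (f^{(1)}(47) − f^{(1)}(10)) = 1/12 · (6627.00 − 300.000) = 527.250.
After k=1: 1.27036e+06.
Correction k=2: B_{4}/4! · (f^{(3)}(47) − f^{(3)}(10)) = −1/720 · (6.00000 − 6.00000) = 0.00000.
After k=2: 1.27036e+06.
Correction k=3: B_{6}/6! · (f^{(5)}(47) − f^{(5)}(10)) = 1/30240 · (0.00000 − 0.00000) = 0.00000.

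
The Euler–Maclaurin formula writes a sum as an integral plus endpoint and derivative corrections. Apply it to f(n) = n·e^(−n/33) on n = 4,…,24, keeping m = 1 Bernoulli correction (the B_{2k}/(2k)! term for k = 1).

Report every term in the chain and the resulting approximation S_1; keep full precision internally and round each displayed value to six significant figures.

The integral term ∫_4^24 x·e^(−x/33) dx = 172.672.
Endpoint term: (f(4) + f(24))/2 = (3.54338 + 11.5974)/2 = 7.57039.
Running total after boundary: 180.242.
Correction k=1: B_{2}/2! · (f^{(1)}(24) − f^{(1)}(4)) = 1/12 · (0.131789 − 0.778471) = -0.0538902.

S_1 ≈ 180.188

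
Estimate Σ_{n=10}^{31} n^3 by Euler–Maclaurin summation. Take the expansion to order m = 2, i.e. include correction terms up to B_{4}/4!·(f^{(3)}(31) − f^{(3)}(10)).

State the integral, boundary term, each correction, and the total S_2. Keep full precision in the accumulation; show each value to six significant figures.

The integral term ∫_10^31 x^3 dx = 228380.
Endpoint term: (f(10) + f(31))/2 = (1000.00 + 29791.0)/2 = 15395.5.
So far: 243776.
k=1: B_{2}/(2)! × [f^{(1)}(31) − f^{(1)}(10)] = 1/12 × (2883.00 − 300.000) = 215.250.
After k=1: 243991.
k=2: B_{4}/(4)! × [f^{(3)}(31) − f^{(3)}(10)] = −1/720 × (6.00000 − 6.00000) = 0.00000.

S_2 ≈ 243991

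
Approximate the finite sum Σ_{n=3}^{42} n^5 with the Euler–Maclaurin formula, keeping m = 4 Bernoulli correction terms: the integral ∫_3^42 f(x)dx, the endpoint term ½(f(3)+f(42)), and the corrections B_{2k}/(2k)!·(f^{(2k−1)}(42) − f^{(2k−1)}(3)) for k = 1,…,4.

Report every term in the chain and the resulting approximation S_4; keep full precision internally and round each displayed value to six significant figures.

S_4 ≈ 9.81481e+08

Integral: ∫_3^42 x^5 dx = 9.14839e+08.
Endpoint term: (f(3) + f(42))/2 = (243.000 + 1.30691e+08)/2 = 6.53457e+07.
So far: 9.80184e+08.
Correction k=1: B_{2}/2! · (f^{(1)}(42) − f^{(1)}(3)) = 1/12 · (1.55585e+07 − 405.000) = 1.29651e+06.
Running total after k=1: 9.81481e+08.
Correction k=2: B_{4}/4! · (f^{(3)}(42) − f^{(3)}(3)) = −1/720 · (105840 − 540.000) = -146.250.
Running total after k=2: 9.81481e+08.
Correction k=3: B_{6}/6! · (f^{(5)}(42) − f^{(5)}(3)) = 1/30240 · (120.000 − 120.000) = 0.00000.
Running total after k=3: 9.81481e+08.
Correction k=4: B_{8}/8! · (f^{(7)}(42) − f^{(7)}(3)) = −1/1209600 · (0.00000 − 0.00000) = 0.00000.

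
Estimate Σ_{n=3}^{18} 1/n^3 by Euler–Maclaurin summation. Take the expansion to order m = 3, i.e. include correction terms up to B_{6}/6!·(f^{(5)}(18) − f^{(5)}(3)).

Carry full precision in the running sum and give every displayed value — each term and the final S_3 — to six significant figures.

S_3 ≈ 0.0755990

∫_3^18 1/x^3 dx evaluates to 0.0540123.
Endpoint term: (f(3) + f(18))/2 = (0.0370370 + 0.000171468)/2 = 0.0186043.
Running total after boundary: 0.0726166.
Correction k=1: B_{2}/2! · (f^{(1)}(18) − f^{(1)}(3)) = 1/12 · (-2.85780e-05 − (-0.0370370)) = 0.00308404.
After k=1: 0.0757006.
Correction k=2: B_{4}/4! · (f^{(3)}(18) − f^{(3)}(3)) = −1/720 · (-1.76407e-06 − (-0.0823045)) = -0.000114309.
After k=2: 0.0755863.
Correction k=3: B_{6}/6! · (f^{(5)}(18) − f^{(5)}(3)) = 1/30240 · (-2.28676e-07 − (-0.384088)) = 1.27013e-05.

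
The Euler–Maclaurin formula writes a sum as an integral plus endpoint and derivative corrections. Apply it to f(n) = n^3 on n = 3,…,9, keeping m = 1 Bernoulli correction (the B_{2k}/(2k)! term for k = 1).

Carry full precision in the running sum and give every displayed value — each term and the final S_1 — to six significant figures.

S_1 ≈ 2016.00

∫_3^9 x^3 dx evaluates to 1620.00.
Boundary: ½(f(3) + f(9)) = ½(27.0000 + 729.000) = 378.000.
Running total after boundary: 1998.00.
Order-1 term: 1/12 · (243.000 − 27.0000) = 18.0000.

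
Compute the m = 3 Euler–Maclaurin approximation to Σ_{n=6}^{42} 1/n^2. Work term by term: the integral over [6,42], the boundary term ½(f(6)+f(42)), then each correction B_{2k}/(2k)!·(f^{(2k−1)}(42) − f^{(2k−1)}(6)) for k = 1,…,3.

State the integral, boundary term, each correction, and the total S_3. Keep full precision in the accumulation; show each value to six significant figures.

∫_6^42 1/x^2 dx evaluates to 0.142857.
Boundary: ½(f(6) + f(42)) = ½(0.0277778 + 0.000566893) = 0.0141723.
So far: 0.157029.
Correction k=1: B_{2}/2! · (f^{(1)}(42) − f^{(1)}(6)) = 1/12 · (-2.69949e-05 − (-0.00925926)) = 0.000769355.
Partial sum through k=1: 0.157799.
Correction k=2: B_{4}/4! · (f^{(3)}(42) − f^{(3)}(6)) = −1/720 · (-1.83639e-07 − (-0.00308642)) = -4.28644e-06.
Partial sum through k=2: 0.157795.
Correction k=3: B_{6}/6! · (f^{(5)}(42) − f^{(5)}(6)) = 1/30240 · (-3.12311e-09 − (-0.00257202)) = 8.50534e-08.

S_3 ≈ 0.157795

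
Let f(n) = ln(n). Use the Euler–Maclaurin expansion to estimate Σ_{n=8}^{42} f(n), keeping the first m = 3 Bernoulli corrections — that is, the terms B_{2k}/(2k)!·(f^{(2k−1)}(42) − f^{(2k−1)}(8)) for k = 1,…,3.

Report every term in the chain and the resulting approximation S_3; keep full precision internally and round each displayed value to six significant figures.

S_3 ≈ 109.247

Integral: ∫_8^42 ln(x) dx = 106.347.
Endpoint term: (f(8) + f(42))/2 = (2.07944 + 3.73767)/2 = 2.90856.
Running total after boundary: 109.255.
Correction k=1: B_{2}/2! · (f^{(1)}(42) − f^{(1)}(8)) = 1/12 · (0.0238095 − 0.125000) = -0.00843254.
After k=1: 109.247.
Correction k=2: B_{4}/4! · (f^{(3)}(42) − f^{(3)}(8)) = −1/720 · (2.69949e-05 − 0.00390625) = 5.38785e-06.
After k=2: 109.247.
Correction k=3: B_{6}/6! · (f^{(5)}(42) − f^{(5)}(8)) = 1/30240 · (1.83639e-07 − 0.000732422) = -2.42142e-08.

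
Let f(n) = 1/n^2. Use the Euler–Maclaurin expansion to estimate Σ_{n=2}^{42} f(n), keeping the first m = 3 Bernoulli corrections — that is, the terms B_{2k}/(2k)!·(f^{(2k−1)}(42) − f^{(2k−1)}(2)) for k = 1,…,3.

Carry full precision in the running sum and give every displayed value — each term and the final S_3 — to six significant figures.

S_3 ≈ 0.621449

Integral: ∫_2^42 1/x^2 dx = 0.476190.
Endpoint term: (f(2) + f(42))/2 = (0.250000 + 0.000566893)/2 = 0.125283.
Integral + boundary = 0.601474.
Order-1 term: 1/12 · (-2.69949e-05 − (-0.250000)) = 0.0208311.
After k=1: 0.622305.
Order-2 term: −1/720 · (-1.83639e-07 − (-0.750000)) = -0.00104167.
After k=2: 0.621263.
Order-3 term: 1/30240 · (-3.12311e-09 − (-5.62500)) = 0.000186012.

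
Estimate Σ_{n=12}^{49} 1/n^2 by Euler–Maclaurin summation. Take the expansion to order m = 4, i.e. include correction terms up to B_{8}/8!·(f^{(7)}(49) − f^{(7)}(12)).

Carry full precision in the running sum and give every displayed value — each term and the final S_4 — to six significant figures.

The integral term ∫_12^49 1/x^2 dx = 0.0629252.
Endpoint term: (f(12) + f(49))/2 = (0.00694444 + 0.000416493)/2 = 0.00368047.
Integral + boundary = 0.0666056.
Correction k=1: B_{2}/2! · (f^{(1)}(49) − f^{(1)}(12)) = 1/12 · (-1.69997e-05 − (-0.00115741)) = 9.50340e-05.
Running total after k=1: 0.0667007.
Correction k=2: B_{4}/4! · (f^{(3)}(49) − f^{(3)}(12)) = −1/720 · (-8.49632e-08 − (-9.64506e-05)) = -1.33841e-07.
Running total after k=2: 0.0667005.
Correction k=3: B_{6}/6! · (f^{(5)}(49) − f^{(5)}(12)) = 1/30240 · (-1.06160e-09 − (-2.00939e-05)) = 6.64445e-10.
Running total after k=3: 0.0667005.
Correction k=4: B_{8}/8! · (f^{(7)}(49) − f^{(7)}(12)) = −1/1209600 · (-2.47603e-11 − (-7.81429e-06)) = -6.46020e-12.

S_4 ≈ 0.0667005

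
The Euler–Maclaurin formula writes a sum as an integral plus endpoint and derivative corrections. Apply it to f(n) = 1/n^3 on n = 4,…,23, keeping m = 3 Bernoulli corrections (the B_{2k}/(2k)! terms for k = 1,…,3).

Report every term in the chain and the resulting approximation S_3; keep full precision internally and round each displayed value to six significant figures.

∫_4^23 1/x^3 dx evaluates to 0.0303048.
Boundary: ½(f(4) + f(23)) = ½(0.0156250 + 8.21895e-05) = 0.00785359.
Running total after boundary: 0.0381584.
k=1: B_{2}/(2)! × [f^{(1)}(23) − f^{(1)}(4)] = 1/12 × (-1.07204e-05 − (-0.0117188)) = 0.000975669.
Running total after k=1: 0.0391341.
k=2: B_{4}/(4)! × [f^{(3)}(23) − f^{(3)}(4)] = −1/720 × (-4.05307e-07 − (-0.0146484)) = -2.03445e-05.
Running total after k=2: 0.0391137.
k=3: B_{6}/(6)! × [f^{(5)}(23) − f^{(5)}(4)] = 1/30240 × (-3.21794e-08 − (-0.0384521)) = 1.27156e-06.

S_3 ≈ 0.0391150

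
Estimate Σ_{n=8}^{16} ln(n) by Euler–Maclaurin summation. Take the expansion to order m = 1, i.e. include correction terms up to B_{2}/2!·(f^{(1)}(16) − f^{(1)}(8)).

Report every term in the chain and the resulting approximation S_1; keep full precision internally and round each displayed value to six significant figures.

The integral term ∫_8^16 ln(x) dx = 19.7259.
Endpoint term: (f(8) + f(16))/2 = (2.07944 + 2.77259)/2 = 2.42602.
So far: 22.1519.
Correction k=1: B_{2}/2! · (f^{(1)}(16) − f^{(1)}(8)) = 1/12 · (0.0625000 − 0.125000) = -0.00520833.

S_1 ≈ 22.1467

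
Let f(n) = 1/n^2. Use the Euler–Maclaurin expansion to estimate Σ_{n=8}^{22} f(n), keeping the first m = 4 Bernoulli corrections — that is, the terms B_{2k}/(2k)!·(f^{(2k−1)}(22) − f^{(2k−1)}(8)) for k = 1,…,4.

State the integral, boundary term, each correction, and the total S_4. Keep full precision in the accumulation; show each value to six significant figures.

Integral: ∫_8^22 1/x^2 dx = 0.0795455.
½[f(8) + f(22)] = ½[0.0156250 + 0.00206612] = 0.00884556.
So far: 0.0883910.
Order-1 term: 1/12 · (-0.000187829 − (-0.00390625)) = 0.000309868.
Partial sum through k=1: 0.0887009.
Order-2 term: −1/720 · (-4.65691e-06 − (-0.000732422)) = -1.01078e-06.
Partial sum through k=2: 0.0886999.
Order-3 term: 1/30240 · (-2.88651e-07 − (-0.000343323)) = 1.13437e-08.
Partial sum through k=3: 0.0886999.
Order-4 term: −1/1209600 · (-3.33977e-08 − (-0.000300407)) = -2.48325e-10.

S_4 ≈ 0.0886999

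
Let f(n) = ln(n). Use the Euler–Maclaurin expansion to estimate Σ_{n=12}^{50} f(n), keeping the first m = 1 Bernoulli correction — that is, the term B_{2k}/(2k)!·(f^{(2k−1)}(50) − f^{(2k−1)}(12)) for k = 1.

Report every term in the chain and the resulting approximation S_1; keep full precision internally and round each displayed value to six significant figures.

∫_12^50 ln(x) dx evaluates to 127.782.
½[f(12) + f(50)] = ½[2.48491 + 3.91202] = 3.19846.
So far: 130.981.
k=1: B_{2}/(2)! × [f^{(1)}(50) − f^{(1)}(12)] = 1/12 × (0.0200000 − 0.0833333) = -0.00527778.

S_1 ≈ 130.975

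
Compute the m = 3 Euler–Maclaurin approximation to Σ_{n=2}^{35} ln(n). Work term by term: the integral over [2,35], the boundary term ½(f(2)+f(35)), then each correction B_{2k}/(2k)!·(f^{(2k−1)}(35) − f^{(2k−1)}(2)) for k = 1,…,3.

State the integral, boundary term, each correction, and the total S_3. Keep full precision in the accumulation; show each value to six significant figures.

S_3 ≈ 92.1362

The integral term ∫_2^35 ln(x) dx = 90.0509.
Endpoint term: (f(2) + f(35))/2 = (0.693147 + 3.55535)/2 = 2.12425.
Running total after boundary: 92.1751.
Correction k=1: B_{2}/2! · (f^{(1)}(35) − f^{(1)}(2)) = 1/12 · (0.0285714 − 0.500000) = -0.0392857.
After k=1: 92.1358.
Correction k=2: B_{4}/4! · (f^{(3)}(35) − f^{(3)}(2)) = −1/720 · (4.66472e-05 − 0.250000) = 0.000347157.
After k=2: 92.1362.
Correction k=3: B_{6}/6! · (f^{(5)}(35) − f^{(5)}(2)) = 1/30240 · (4.56952e-07 − 0.750000) = -2.48016e-05.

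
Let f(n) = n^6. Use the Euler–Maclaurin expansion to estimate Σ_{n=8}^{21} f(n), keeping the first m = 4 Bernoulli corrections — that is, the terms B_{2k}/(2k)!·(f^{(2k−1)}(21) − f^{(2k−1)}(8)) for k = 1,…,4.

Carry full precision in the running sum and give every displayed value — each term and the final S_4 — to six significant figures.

Integral: ∫_8^21 x^6 dx = 2.56999e+08.
Boundary: ½(f(8) + f(21)) = ½(262144 + 8.57661e+07) = 4.30141e+07.
Integral + boundary = 3.00013e+08.
k=1: B_{2}/(2)! × [f^{(1)}(21) − f^{(1)}(8)] = 1/12 × (2.45046e+07 − 196608) = 2.02567e+06.
Partial sum through k=1: 3.02039e+08.
k=2: B_{4}/(4)! × [f^{(3)}(21) − f^{(3)}(8)] = −1/720 × (1.11132e+06 − 61440.0) = -1458.17.
Partial sum through k=2: 3.02037e+08.
k=3: B_{6}/(6)! × [f^{(5)}(21) − f^{(5)}(8)] = 1/30240 × (15120.0 − 5760.00) = 0.309524.
Partial sum through k=3: 3.02037e+08.
k=4: B_{8}/(8)! × [f^{(7)}(21) − f^{(7)}(8)] = −1/1209600 × (0.00000 − 0.00000) = 0.00000.

S_4 ≈ 3.02037e+08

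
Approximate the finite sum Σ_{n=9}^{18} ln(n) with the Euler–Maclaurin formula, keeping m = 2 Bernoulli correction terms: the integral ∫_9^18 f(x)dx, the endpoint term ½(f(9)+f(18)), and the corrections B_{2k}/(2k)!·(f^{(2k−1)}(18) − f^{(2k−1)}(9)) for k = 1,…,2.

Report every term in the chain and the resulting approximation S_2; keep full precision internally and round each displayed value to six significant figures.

S_2 ≈ 25.7908

∫_9^18 ln(x) dx evaluates to 23.2517.
Boundary: ½(f(9) + f(18)) = ½(2.19722 + 2.89037) = 2.54380.
Integral + boundary = 25.7955.
k=1: B_{2}/(2)! × [f^{(1)}(18) − f^{(1)}(9)] = 1/12 × (0.0555556 − 0.111111) = -0.00462963.
After k=1: 25.7908.
k=2: B_{4}/(4)! × [f^{(3)}(18) − f^{(3)}(9)] = −1/720 × (0.000342936 − 0.00274348) = 3.33410e-06.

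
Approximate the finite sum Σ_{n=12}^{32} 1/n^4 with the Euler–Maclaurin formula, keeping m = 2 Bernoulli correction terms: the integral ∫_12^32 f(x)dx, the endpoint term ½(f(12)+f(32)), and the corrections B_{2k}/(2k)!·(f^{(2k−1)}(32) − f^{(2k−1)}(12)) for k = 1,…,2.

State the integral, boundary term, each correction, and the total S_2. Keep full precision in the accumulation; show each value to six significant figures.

The integral term ∫_12^32 1/x^4 dx = 0.000182729.
Boundary: ½(f(12) + f(32)) = ½(4.82253e-05 + 9.53674e-07) = 2.45895e-05.
Integral + boundary = 0.000207318.
Order-1 term: 1/12 · (-1.19209e-07 − (-1.60751e-05)) = 1.32966e-06.
Running total after k=1: 0.000208648.
Order-2 term: −1/720 · (-3.49246e-09 − (-3.34898e-06)) = -4.64651e-09.

S_2 ≈ 0.000208643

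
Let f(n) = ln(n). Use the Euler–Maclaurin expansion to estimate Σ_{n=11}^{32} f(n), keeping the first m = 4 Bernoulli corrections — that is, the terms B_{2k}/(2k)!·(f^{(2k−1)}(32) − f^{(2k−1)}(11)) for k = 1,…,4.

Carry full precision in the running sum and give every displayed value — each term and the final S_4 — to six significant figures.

The integral term ∫_11^32 ln(x) dx = 63.5267.
Endpoint term: (f(11) + f(32))/2 = (2.39790 + 3.46574)/2 = 2.93182.
So far: 66.4585.
k=1: B_{2}/(2)! × [f^{(1)}(32) − f^{(1)}(11)] = 1/12 × (0.0312500 − 0.0909091) = -0.00497159.
After k=1: 66.4535.
k=2: B_{4}/(4)! × [f^{(3)}(32) − f^{(3)}(11)] = −1/720 × (6.10352e-05 − 0.00150263) = 2.00221e-06.
After k=2: 66.4535.
k=3: B_{6}/(6)! × [f^{(5)}(32) − f^{(5)}(11)] = 1/30240 × (7.15256e-07 − 0.000149021) = -4.90429e-09.
After k=3: 66.4535.
k=4: B_{8}/(8)! × [f^{(7)}(32) − f^{(7)}(11)] = −1/1209600 × (2.09548e-08 − 3.69474e-05) = 3.05278e-11.

S_4 ≈ 66.4535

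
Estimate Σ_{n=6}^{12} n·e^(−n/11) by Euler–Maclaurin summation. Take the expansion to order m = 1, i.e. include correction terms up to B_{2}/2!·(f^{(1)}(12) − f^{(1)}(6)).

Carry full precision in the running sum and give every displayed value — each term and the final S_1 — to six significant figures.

∫_6^12 x·e^(−x/11) dx evaluates to 23.3957.
Endpoint term: (f(6) + f(12))/2 = (3.47747 + 4.03093)/2 = 3.75420.
So far: 27.1499.
Correction k=1: B_{2}/2! · (f^{(1)}(12) − f^{(1)}(6)) = 1/12 · (-0.0305374 − 0.263445) = -0.0244985.

S_1 ≈ 27.1254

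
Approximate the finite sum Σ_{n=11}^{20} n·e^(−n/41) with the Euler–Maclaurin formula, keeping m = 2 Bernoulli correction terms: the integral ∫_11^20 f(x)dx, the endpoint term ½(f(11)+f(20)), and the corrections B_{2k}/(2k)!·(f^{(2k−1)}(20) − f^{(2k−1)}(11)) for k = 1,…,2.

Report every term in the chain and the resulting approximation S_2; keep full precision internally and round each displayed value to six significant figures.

The integral term ∫_11^20 x·e^(−x/41) dx = 94.7605.
½[f(11) + f(20)] = ½[8.41152 + 12.2795] = 10.3455.
Integral + boundary = 105.106.
k=1: B_{2}/(2)! × [f^{(1)}(20) − f^{(1)}(11)] = 1/12 × (0.314474 − 0.559525) = -0.0204209.
After k=1: 105.086.
k=2: B_{4}/(4)! × [f^{(3)}(20) − f^{(3)}(11)] = −1/720 × (0.000917560 − 0.00124265) = 4.51512e-07.

S_2 ≈ 105.086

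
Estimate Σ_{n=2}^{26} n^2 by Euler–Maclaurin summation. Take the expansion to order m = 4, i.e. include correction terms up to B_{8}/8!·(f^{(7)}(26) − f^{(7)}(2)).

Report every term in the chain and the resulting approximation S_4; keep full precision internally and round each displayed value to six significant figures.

Integral: ∫_2^26 x^2 dx = 5856.00.
Boundary: ½(f(2) + f(26)) = ½(4.00000 + 676.000) = 340.000.
Integral + boundary = 6196.00.
k=1: B_{2}/(2)! × [f^{(1)}(26) − f^{(1)}(2)] = 1/12 × (52.0000 − 4.00000) = 4.00000.
Running total after k=1: 6200.00.
k=2: B_{4}/(4)! × [f^{(3)}(26) − f^{(3)}(2)] = −1/720 × (0.00000 − 0.00000) = 0.00000.
Running total after k=2: 6200.00.
k=3: B_{6}/(6)! × [f^{(5)}(26) − f^{(5)}(2)] = 1/30240 × (0.00000 − 0.00000) = 0.00000.
Running total after k=3: 6200.00.
k=4: B_{8}/(8)! × [f^{(7)}(26) − f^{(7)}(2)] = −1/1209600 × (0.00000 − 0.00000) = 0.00000.

S_4 ≈ 6200.00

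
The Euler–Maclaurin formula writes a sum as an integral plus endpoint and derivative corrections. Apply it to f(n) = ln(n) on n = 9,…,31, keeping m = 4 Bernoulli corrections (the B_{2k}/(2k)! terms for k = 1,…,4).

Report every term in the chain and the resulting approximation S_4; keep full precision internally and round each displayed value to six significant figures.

∫_9^31 ln(x) dx evaluates to 64.6786.
½[f(9) + f(31)] = ½[2.19722 + 3.43399] = 2.81561.
Integral + boundary = 67.4942.
Correction k=1: B_{2}/2! · (f^{(1)}(31) − f^{(1)}(9)) = 1/12 · (0.0322581 − 0.111111) = -0.00657109.
Running total after k=1: 67.4876.
Correction k=2: B_{4}/4! · (f^{(3)}(31) − f^{(3)}(9)) = −1/720 · (6.71344e-05 − 0.00274348) = 3.71715e-06.
Running total after k=2: 67.4876.
Correction k=3: B_{6}/6! · (f^{(5)}(31) − f^{(5)}(9)) = 1/30240 · (8.38306e-07 − 0.000406442) = -1.34128e-08.
Running total after k=3: 67.4876.
Correction k=4: B_{8}/8! · (f^{(7)}(31) − f^{(7)}(9)) = −1/1209600 · (2.61698e-08 − 0.000150534) = 1.24428e-10.

S_4 ≈ 67.4876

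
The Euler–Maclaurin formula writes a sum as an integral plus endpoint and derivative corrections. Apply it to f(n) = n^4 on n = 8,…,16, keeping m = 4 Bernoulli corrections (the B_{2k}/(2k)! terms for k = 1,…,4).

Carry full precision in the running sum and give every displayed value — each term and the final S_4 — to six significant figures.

The integral term ∫_8^16 x^4 dx = 203162.
½[f(8) + f(16)] = ½[4096.00 + 65536.0] = 34816.0.
Running total after boundary: 237978.
Correction k=1: B_{2}/2! · (f^{(1)}(16) − f^{(1)}(8)) = 1/12 · (16384.0 − 2048.00) = 1194.67.
Partial sum through k=1: 239172.
Correction k=2: B_{4}/4! · (f^{(3)}(16) − f^{(3)}(8)) = −1/720 · (384.000 − 192.000) = -0.266667.
Partial sum through k=2: 239172.
Correction k=3: B_{6}/6! · (f^{(5)}(16) − f^{(5)}(8)) = 1/30240 · (0.00000 − 0.00000) = 0.00000.
Partial sum through k=3: 239172.
Correction k=4: B_{8}/8! · (f^{(7)}(16) − f^{(7)}(8)) = −1/1209600 · (0.00000 − 0.00000) = 0.00000.

S_4 ≈ 239172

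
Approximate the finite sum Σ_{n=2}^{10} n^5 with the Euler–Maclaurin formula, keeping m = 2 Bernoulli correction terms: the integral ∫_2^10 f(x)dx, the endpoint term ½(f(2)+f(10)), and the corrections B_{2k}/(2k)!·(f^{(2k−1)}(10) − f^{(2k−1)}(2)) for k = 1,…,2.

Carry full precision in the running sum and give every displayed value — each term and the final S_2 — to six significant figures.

S_2 ≈ 220824

The integral term ∫_2^10 x^5 dx = 166656.
Boundary: ½(f(2) + f(10)) = ½(32.0000 + 100000) = 50016.0.
Running total after boundary: 216672.
Order-1 term: 1/12 · (50000.0 − 80.0000) = 4160.00.
After k=1: 220832.
Order-2 term: −1/720 · (6000.00 − 240.000) = -8.00000.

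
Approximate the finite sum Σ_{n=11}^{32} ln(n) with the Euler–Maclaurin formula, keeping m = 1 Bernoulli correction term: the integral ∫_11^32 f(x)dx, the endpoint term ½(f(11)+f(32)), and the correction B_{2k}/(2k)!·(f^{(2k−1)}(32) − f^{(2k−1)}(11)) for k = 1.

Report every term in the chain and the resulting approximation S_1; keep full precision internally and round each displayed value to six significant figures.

The integral term ∫_11^32 ln(x) dx = 63.5267.
Endpoint term: (f(11) + f(32))/2 = (2.39790 + 3.46574)/2 = 2.93182.
Running total after boundary: 66.4585.
Order-1 term: 1/12 · (0.0312500 − 0.0909091) = -0.00497159.

S_1 ≈ 66.4535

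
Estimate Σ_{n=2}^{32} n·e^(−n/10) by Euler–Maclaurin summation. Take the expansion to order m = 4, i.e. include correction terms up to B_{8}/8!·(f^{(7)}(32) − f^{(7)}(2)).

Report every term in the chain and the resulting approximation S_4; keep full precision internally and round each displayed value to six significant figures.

S_4 ≈ 82.5365

The integral term ∫_2^32 x·e^(−x/10) dx = 81.1276.
Boundary: ½(f(2) + f(32)) = ½(1.63746 + 1.30439) = 1.47093.
Running total after boundary: 82.5985.
Order-1 term: 1/12 · (-0.0896768 − 0.654985) = -0.0620551.
After k=1: 82.5364.
Order-2 term: −1/720 · (-8.15244e-05 − 0.0229245) = 3.19528e-05.
After k=2: 82.5365.
Order-3 term: 1/30240 · (7.33720e-06 − 0.000392991) = -1.27531e-08.
After k=3: 82.5365.
Order-4 term: −1/1209600 · (1.54896e-07 − 5.56737e-06) = 4.47460e-12.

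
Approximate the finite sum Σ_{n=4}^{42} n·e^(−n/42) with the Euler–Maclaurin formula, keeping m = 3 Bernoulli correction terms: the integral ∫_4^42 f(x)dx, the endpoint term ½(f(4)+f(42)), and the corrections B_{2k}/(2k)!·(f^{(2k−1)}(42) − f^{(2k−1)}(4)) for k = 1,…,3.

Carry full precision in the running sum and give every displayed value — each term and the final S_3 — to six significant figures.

S_3 ≈ 468.087

The integral term ∫_4^42 x·e^(−x/42) dx = 458.612.
½[f(4) + f(42)] = ½[3.63663 + 15.4509] = 9.54378.
Integral + boundary = 468.155.
Order-1 term: 1/12 · (0.00000 − 0.822570) = -0.0685475.
Partial sum through k=1: 468.087.
Order-2 term: −1/720 · (0.000417097 − 0.00149710) = 1.50000e-06.
Partial sum through k=2: 468.087.
Order-3 term: 1/30240 · (4.72899e-07 − 1.43304e-06) = -3.17508e-11.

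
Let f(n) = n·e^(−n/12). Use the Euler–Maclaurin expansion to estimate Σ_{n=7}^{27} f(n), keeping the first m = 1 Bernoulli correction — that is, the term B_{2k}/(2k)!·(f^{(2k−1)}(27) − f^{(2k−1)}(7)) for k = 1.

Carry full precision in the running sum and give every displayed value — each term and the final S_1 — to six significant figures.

Integral: ∫_7^27 x·e^(−x/12) dx = 77.9052.
Endpoint term: (f(7) + f(27))/2 = (3.90625 + 2.84578)/2 = 3.37601.
So far: 81.2812.
Correction k=1: B_{2}/2! · (f^{(1)}(27) − f^{(1)}(7)) = 1/12 · (-0.131749 − 0.232515) = -0.0303553.

S_1 ≈ 81.2508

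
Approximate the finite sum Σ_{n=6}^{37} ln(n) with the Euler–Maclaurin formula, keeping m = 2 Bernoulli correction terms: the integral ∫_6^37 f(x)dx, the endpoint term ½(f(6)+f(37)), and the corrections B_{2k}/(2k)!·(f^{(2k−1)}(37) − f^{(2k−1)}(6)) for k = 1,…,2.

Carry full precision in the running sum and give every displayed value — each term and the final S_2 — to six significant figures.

S_2 ≈ 94.5431

The integral term ∫_6^37 ln(x) dx = 91.8534.
½[f(6) + f(37)] = ½[1.79176 + 3.61092] = 2.70134.
Integral + boundary = 94.5547.
k=1: B_{2}/(2)! × [f^{(1)}(37) − f^{(1)}(6)] = 1/12 × (0.0270270 − 0.166667) = -0.0116366.
After k=1: 94.5431.
k=2: B_{4}/(4)! × [f^{(3)}(37) − f^{(3)}(6)] = −1/720 × (3.94843e-05 − 0.00925926) = 1.28052e-05.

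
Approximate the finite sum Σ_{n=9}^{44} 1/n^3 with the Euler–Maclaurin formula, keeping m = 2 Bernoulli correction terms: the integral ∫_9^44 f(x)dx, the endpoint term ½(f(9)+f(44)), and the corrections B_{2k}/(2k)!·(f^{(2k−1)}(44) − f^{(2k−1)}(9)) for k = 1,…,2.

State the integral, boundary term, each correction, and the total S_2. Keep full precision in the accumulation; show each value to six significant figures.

S_2 ≈ 0.00664420

The integral term ∫_9^44 1/x^3 dx = 0.00591458.
Boundary: ½(f(9) + f(44)) = ½(0.00137174 + 1.17393e-05) = 0.000691741.
Running total after boundary: 0.00660632.
k=1: B_{2}/(2)! × [f^{(1)}(44) − f^{(1)}(9)] = 1/12 × (-8.00406e-07 − (-0.000457247)) = 3.80372e-05.
Partial sum through k=1: 0.00664435.
k=2: B_{4}/(4)! × [f^{(3)}(44) − f^{(3)}(9)] = −1/720 × (-8.26866e-09 − (-0.000112901)) = -1.56795e-07.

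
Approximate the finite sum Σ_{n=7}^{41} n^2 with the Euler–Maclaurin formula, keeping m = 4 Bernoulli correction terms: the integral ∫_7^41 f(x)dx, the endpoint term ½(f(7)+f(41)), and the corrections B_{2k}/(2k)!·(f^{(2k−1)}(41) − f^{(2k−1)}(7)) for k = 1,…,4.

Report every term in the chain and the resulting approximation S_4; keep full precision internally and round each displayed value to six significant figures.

S_4 ≈ 23730.0

Integral: ∫_7^41 x^2 dx = 22859.3.
Endpoint term: (f(7) + f(41))/2 = (49.0000 + 1681.00)/2 = 865.000.
Running total after boundary: 23724.3.
Correction k=1: B_{2}/2! · (f^{(1)}(41) − f^{(1)}(7)) = 1/12 · (82.0000 − 14.0000) = 5.66667.
Running total after k=1: 23730.0.
Correction k=2: B_{4}/4! · (f^{(3)}(41) − f^{(3)}(7)) = −1/720 · (0.00000 − 0.00000) = 0.00000.
Running total after k=2: 23730.0.
Correction k=3: B_{6}/6! · (f^{(5)}(41) − f^{(5)}(7)) = 1/30240 · (0.00000 − 0.00000) = 0.00000.
Running total after k=3: 23730.0.
Correction k=4: B_{8}/8! · (f^{(7)}(41) − f^{(7)}(7)) = −1/1209600 · (0.00000 − 0.00000) = 0.00000.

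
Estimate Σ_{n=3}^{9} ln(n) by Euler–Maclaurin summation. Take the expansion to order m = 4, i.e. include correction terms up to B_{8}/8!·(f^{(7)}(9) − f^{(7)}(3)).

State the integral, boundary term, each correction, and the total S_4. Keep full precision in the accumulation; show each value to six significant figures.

S_4 ≈ 12.1087

The integral term ∫_3^9 ln(x) dx = 10.4792.
½[f(3) + f(9)] = ½[1.09861 + 2.19722] = 1.64792.
Integral + boundary = 12.1271.
k=1: B_{2}/(2)! × [f^{(1)}(9) − f^{(1)}(3)] = 1/12 × (0.111111 − 0.333333) = -0.0185185.
Running total after k=1: 12.1086.
k=2: B_{4}/(4)! × [f^{(3)}(9) − f^{(3)}(3)] = −1/720 × (0.00274348 − 0.0740741) = 9.90703e-05.
Running total after k=2: 12.1087.
k=3: B_{6}/(6)! × [f^{(5)}(9) − f^{(5)}(3)] = 1/30240 × (0.000406442 − 0.0987654) = -3.25261e-06.
Running total after k=3: 12.1087.
k=4: B_{8}/(8)! × [f^{(7)}(9) − f^{(7)}(3)] = −1/1209600 × (0.000150534 − 0.329218) = 2.72047e-07.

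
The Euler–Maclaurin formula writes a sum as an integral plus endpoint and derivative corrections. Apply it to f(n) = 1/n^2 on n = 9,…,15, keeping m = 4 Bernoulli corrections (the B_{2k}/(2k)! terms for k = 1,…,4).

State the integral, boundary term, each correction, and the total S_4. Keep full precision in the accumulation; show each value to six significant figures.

S_4 ≈ 0.0530182

The integral term ∫_9^15 1/x^2 dx = 0.0444444.
Endpoint term: (f(9) + f(15))/2 = (0.0123457 + 0.00444444)/2 = 0.00839506.
Running total after boundary: 0.0528395.
Correction k=1: B_{2}/2! · (f^{(1)}(15) − f^{(1)}(9)) = 1/12 · (-0.000592593 − (-0.00274348)) = 0.000179241.
Partial sum through k=1: 0.0530187.
Correction k=2: B_{4}/4! · (f^{(3)}(15) − f^{(3)}(9)) = −1/720 · (-3.16049e-05 − (-0.000406442)) = -5.20607e-07.
Partial sum through k=2: 0.0530182.
Correction k=3: B_{6}/6! · (f^{(5)}(15) − f^{(5)}(9)) = 1/30240 · (-4.21399e-06 − (-0.000150534)) = 4.83863e-09.
Partial sum through k=3: 0.0530182.
Correction k=4: B_{8}/8! · (f^{(7)}(15) − f^{(7)}(9)) = −1/1209600 · (-1.04882e-06 − (-0.000104073)) = -8.51721e-11.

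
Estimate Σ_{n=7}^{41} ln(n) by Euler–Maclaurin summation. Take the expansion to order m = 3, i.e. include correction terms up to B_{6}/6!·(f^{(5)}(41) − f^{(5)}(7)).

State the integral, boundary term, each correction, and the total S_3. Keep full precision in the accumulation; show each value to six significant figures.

Integral: ∫_7^41 ln(x) dx = 104.635.
Endpoint term: (f(7) + f(41))/2 = (1.94591 + 3.71357)/2 = 2.82974.
Integral + boundary = 107.465.
Correction k=1: B_{2}/2! · (f^{(1)}(41) − f^{(1)}(7)) = 1/12 · (0.0243902 − 0.142857) = -0.00987224.
After k=1: 107.455.
Correction k=2: B_{4}/4! · (f^{(3)}(41) − f^{(3)}(7)) = −1/720 · (2.90187e-05 − 0.00583090) = 8.05817e-06.
After k=2: 107.455.
Correction k=3: B_{6}/6! · (f^{(5)}(41) − f^{(5)}(7)) = 1/30240 · (2.07153e-07 − 0.00142798) = -4.72146e-08.

S_3 ≈ 107.455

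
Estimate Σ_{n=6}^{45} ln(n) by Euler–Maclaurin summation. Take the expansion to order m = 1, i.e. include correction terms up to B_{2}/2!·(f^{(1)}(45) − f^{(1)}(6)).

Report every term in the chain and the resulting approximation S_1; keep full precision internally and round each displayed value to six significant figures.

Integral: ∫_6^45 ln(x) dx = 121.549.
½[f(6) + f(45)] = ½[1.79176 + 3.80666] = 2.79921.
Integral + boundary = 124.348.
Correction k=1: B_{2}/2! · (f^{(1)}(45) − f^{(1)}(6)) = 1/12 · (0.0222222 − 0.166667) = -0.0120370.

S_1 ≈ 124.336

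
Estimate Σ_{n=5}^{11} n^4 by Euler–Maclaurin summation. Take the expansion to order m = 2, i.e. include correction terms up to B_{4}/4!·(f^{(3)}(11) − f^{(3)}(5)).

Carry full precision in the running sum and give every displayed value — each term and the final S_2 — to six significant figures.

S_2 ≈ 39620.0

∫_5^11 x^4 dx evaluates to 31585.2.
½[f(5) + f(11)] = ½[625.000 + 14641.0] = 7633.00.
Integral + boundary = 39218.2.
k=1: B_{2}/(2)! × [f^{(1)}(11) − f^{(1)}(5)] = 1/12 × (5324.00 − 500.000) = 402.000.
Running total after k=1: 39620.2.
k=2: B_{4}/(4)! × [f^{(3)}(11) − f^{(3)}(5)] = −1/720 × (264.000 − 120.000) = -0.200000.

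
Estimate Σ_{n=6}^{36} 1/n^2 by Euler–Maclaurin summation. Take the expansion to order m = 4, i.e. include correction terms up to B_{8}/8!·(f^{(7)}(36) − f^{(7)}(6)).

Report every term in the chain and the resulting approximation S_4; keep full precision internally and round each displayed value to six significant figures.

The integral term ∫_6^36 1/x^2 dx = 0.138889.
Endpoint term: (f(6) + f(36))/2 = (0.0277778 + 0.000771605)/2 = 0.0142747.
So far: 0.153164.
Correction k=1: B_{2}/2! · (f^{(1)}(36) − f^{(1)}(6)) = 1/12 · (-4.28669e-05 − (-0.00925926)) = 0.000768033.
After k=1: 0.153932.
Correction k=2: B_{4}/4! · (f^{(3)}(36) − f^{(3)}(6)) = −1/720 · (-3.96916e-07 − (-0.00308642)) = -4.28614e-06.
After k=2: 0.153927.
Correction k=3: B_{6}/6! · (f^{(5)}(36) − f^{(5)}(6)) = 1/30240 · (-9.18787e-09 − (-0.00257202)) = 8.50532e-08.
After k=3: 0.153927.
Correction k=4: B_{8}/8! · (f^{(7)}(36) − f^{(7)}(6)) = −1/1209600 · (-3.97007e-10 − (-0.00400091)) = -3.30763e-09.

S_4 ≈ 0.153927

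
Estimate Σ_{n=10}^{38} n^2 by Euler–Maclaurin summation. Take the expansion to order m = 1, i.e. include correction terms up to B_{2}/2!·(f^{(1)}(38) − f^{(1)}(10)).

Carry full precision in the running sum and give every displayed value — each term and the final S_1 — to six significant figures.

S_1 ≈ 18734.0

Integral: ∫_10^38 x^2 dx = 17957.3.
Endpoint term: (f(10) + f(38))/2 = (100.000 + 1444.00)/2 = 772.000.
Integral + boundary = 18729.3.
Correction k=1: B_{2}/2! · (f^{(1)}(38) − f^{(1)}(10)) = 1/12 · (76.0000 − 20.0000) = 4.66667.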